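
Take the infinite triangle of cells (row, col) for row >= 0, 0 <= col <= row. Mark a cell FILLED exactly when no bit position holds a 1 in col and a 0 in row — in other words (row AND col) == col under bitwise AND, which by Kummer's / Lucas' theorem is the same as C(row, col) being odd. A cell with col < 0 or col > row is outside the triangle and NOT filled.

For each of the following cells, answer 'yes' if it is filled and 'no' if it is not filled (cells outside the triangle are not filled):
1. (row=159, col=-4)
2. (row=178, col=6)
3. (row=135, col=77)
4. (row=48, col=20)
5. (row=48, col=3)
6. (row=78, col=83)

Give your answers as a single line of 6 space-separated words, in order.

Answer: no no no no no no

Derivation:
(159,-4): col outside [0, 159] -> not filled
(178,6): row=0b10110010, col=0b110, row AND col = 0b10 = 2; 2 != 6 -> empty
(135,77): row=0b10000111, col=0b1001101, row AND col = 0b101 = 5; 5 != 77 -> empty
(48,20): row=0b110000, col=0b10100, row AND col = 0b10000 = 16; 16 != 20 -> empty
(48,3): row=0b110000, col=0b11, row AND col = 0b0 = 0; 0 != 3 -> empty
(78,83): col outside [0, 78] -> not filled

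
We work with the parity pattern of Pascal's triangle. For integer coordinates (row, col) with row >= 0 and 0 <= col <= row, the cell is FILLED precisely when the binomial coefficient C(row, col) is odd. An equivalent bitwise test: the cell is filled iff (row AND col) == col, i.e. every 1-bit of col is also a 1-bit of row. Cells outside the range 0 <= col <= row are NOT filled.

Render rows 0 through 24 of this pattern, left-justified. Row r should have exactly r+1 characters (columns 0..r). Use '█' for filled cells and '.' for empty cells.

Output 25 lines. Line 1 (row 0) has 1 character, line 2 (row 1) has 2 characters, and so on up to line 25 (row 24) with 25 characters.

Answer: █
██
█.█
████
█...█
██..██
█.█.█.█
████████
█.......█
██......██
█.█.....█.█
████....████
█...█...█...█
██..██..██..██
█.█.█.█.█.█.█.█
████████████████
█...............█
██..............██
█.█.............█.█
████............████
█...█...........█...█
██..██..........██..██
█.█.█.█.........█.█.█.█
████████........████████
█.......█.......█.......█

Derivation:
r0=0: █
r1=1: ██
r2=10: █.█
r3=11: ████
r4=100: █...█
r5=101: ██..██
r6=110: █.█.█.█
r7=111: ████████
r8=1000: █.......█
r9=1001: ██......██
r10=1010: █.█.....█.█
r11=1011: ████....████
r12=1100: █...█...█...█
r13=1101: ██..██..██..██
r14=1110: █.█.█.█.█.█.█.█
r15=1111: ████████████████
r16=10000: █...............█
r17=10001: ██..............██
r18=10010: █.█.............█.█
r19=10011: ████............████
r20=10100: █...█...........█...█
r21=10101: ██..██..........██..██
r22=10110: █.█.█.█.........█.█.█.█
r23=10111: ████████........████████
r24=11000: █.......█.......█.......█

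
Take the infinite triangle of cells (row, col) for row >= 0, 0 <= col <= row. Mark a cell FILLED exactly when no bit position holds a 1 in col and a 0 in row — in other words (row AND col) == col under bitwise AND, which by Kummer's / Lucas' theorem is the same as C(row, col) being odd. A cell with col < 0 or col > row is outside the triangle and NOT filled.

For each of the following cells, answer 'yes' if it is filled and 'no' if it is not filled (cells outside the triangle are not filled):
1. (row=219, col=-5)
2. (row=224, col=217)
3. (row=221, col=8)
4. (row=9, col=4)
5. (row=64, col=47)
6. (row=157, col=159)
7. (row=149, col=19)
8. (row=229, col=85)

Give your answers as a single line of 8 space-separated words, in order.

Answer: no no yes no no no no no

Derivation:
(219,-5): col outside [0, 219] -> not filled
(224,217): row=0b11100000, col=0b11011001, row AND col = 0b11000000 = 192; 192 != 217 -> empty
(221,8): row=0b11011101, col=0b1000, row AND col = 0b1000 = 8; 8 == 8 -> filled
(9,4): row=0b1001, col=0b100, row AND col = 0b0 = 0; 0 != 4 -> empty
(64,47): row=0b1000000, col=0b101111, row AND col = 0b0 = 0; 0 != 47 -> empty
(157,159): col outside [0, 157] -> not filled
(149,19): row=0b10010101, col=0b10011, row AND col = 0b10001 = 17; 17 != 19 -> empty
(229,85): row=0b11100101, col=0b1010101, row AND col = 0b1000101 = 69; 69 != 85 -> empty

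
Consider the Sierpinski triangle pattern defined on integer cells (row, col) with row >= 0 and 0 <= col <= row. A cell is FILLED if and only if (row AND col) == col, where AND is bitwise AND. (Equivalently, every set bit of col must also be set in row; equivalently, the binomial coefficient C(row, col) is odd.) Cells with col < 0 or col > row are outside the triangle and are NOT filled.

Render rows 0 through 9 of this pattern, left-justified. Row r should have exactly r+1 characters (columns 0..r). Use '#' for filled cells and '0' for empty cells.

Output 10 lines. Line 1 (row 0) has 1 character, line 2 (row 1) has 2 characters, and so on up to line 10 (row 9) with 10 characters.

Answer: #
##
#0#
####
#000#
##00##
#0#0#0#
########
#0000000#
##000000##

Derivation:
r0=0: #
r1=1: ##
r2=10: #0#
r3=11: ####
r4=100: #000#
r5=101: ##00##
r6=110: #0#0#0#
r7=111: ########
r8=1000: #0000000#
r9=1001: ##000000##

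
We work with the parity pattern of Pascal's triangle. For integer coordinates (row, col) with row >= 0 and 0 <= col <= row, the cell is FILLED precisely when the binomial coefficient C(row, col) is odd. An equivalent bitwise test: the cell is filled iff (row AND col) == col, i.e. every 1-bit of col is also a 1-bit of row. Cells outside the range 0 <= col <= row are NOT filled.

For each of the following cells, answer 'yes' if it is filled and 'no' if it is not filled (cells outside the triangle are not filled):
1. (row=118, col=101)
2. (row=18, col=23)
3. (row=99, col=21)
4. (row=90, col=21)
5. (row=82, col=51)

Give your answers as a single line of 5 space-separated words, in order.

Answer: no no no no no

Derivation:
(118,101): row=0b1110110, col=0b1100101, row AND col = 0b1100100 = 100; 100 != 101 -> empty
(18,23): col outside [0, 18] -> not filled
(99,21): row=0b1100011, col=0b10101, row AND col = 0b1 = 1; 1 != 21 -> empty
(90,21): row=0b1011010, col=0b10101, row AND col = 0b10000 = 16; 16 != 21 -> empty
(82,51): row=0b1010010, col=0b110011, row AND col = 0b10010 = 18; 18 != 51 -> empty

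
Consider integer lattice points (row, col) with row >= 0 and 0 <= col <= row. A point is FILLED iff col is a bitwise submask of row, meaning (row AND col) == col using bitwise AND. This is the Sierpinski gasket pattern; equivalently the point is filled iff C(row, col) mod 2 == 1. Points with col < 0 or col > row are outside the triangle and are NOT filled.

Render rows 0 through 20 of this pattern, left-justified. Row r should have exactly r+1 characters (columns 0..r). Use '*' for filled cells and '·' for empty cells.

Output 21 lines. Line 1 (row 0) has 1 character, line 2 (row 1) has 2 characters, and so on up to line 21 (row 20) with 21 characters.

Answer: *
**
*·*
****
*···*
**··**
*·*·*·*
********
*·······*
**······**
*·*·····*·*
****····****
*···*···*···*
**··**··**··**
*·*·*·*·*·*·*·*
****************
*···············*
**··············**
*·*·············*·*
****············****
*···*···········*···*

Derivation:
r0=0: *
r1=1: **
r2=10: *·*
r3=11: ****
r4=100: *···*
r5=101: **··**
r6=110: *·*·*·*
r7=111: ********
r8=1000: *·······*
r9=1001: **······**
r10=1010: *·*·····*·*
r11=1011: ****····****
r12=1100: *···*···*···*
r13=1101: **··**··**··**
r14=1110: *·*·*·*·*·*·*·*
r15=1111: ****************
r16=10000: *···············*
r17=10001: **··············**
r18=10010: *·*·············*·*
r19=10011: ****············****
r20=10100: *···*···········*···*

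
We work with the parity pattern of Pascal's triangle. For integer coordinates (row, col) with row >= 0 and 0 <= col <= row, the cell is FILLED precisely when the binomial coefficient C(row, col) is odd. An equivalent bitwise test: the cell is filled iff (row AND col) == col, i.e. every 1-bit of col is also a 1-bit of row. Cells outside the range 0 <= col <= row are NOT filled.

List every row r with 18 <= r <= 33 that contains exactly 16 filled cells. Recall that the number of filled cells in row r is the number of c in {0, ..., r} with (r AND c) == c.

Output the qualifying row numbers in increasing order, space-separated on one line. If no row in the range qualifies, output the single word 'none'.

Answer: 23 27 29 30

Derivation:
Row r has 2^popcount(r) filled cells, so we need popcount(r) = log2(16) = 4.
Scan r = 18..33 and keep those with exactly 4 one-bits:
r=18=10010 popcount=2 -> skip
r=19=10011 popcount=3 -> skip
r=20=10100 popcount=2 -> skip
r=21=10101 popcount=3 -> skip
r=22=10110 popcount=3 -> skip
r=23=10111 popcount=4 -> KEEP
r=24=11000 popcount=2 -> skip
r=25=11001 popcount=3 -> skip
r=26=11010 popcount=3 -> skip
r=27=11011 popcount=4 -> KEEP
r=28=11100 popcount=3 -> skip
r=29=11101 popcount=4 -> KEEP
r=30=11110 popcount=4 -> KEEP
r=31=11111 popcount=5 -> skip
r=32=100000 popcount=1 -> skip
r=33=100001 popcount=2 -> skip
Kept rows: 23 27 29 30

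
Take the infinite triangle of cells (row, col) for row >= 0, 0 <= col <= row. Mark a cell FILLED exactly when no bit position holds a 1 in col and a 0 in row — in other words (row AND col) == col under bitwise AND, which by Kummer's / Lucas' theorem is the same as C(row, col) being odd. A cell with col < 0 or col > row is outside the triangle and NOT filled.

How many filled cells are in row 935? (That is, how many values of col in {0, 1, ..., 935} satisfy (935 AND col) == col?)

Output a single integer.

935 in binary = 1110100111
popcount(935) = number of 1-bits in 1110100111 = 7
A col c satisfies (935 AND c) == c iff every set bit of c is also set in 935; each of the 7 set bits of 935 can independently be on or off in c.
count = 2^7 = 128

Answer: 128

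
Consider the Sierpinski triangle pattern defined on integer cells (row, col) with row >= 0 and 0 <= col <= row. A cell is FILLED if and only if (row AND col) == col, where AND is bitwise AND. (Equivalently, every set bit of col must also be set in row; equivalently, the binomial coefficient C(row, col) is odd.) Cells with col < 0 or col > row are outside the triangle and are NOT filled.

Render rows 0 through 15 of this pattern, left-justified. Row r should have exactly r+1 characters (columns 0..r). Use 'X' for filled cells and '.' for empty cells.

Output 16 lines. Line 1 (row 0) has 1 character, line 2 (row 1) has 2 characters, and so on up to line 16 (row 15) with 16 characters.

r0=0: X
r1=1: XX
r2=10: X.X
r3=11: XXXX
r4=100: X...X
r5=101: XX..XX
r6=110: X.X.X.X
r7=111: XXXXXXXX
r8=1000: X.......X
r9=1001: XX......XX
r10=1010: X.X.....X.X
r11=1011: XXXX....XXXX
r12=1100: X...X...X...X
r13=1101: XX..XX..XX..XX
r14=1110: X.X.X.X.X.X.X.X
r15=1111: XXXXXXXXXXXXXXXX

Answer: X
XX
X.X
XXXX
X...X
XX..XX
X.X.X.X
XXXXXXXX
X.......X
XX......XX
X.X.....X.X
XXXX....XXXX
X...X...X...X
XX..XX..XX..XX
X.X.X.X.X.X.X.X
XXXXXXXXXXXXXXXX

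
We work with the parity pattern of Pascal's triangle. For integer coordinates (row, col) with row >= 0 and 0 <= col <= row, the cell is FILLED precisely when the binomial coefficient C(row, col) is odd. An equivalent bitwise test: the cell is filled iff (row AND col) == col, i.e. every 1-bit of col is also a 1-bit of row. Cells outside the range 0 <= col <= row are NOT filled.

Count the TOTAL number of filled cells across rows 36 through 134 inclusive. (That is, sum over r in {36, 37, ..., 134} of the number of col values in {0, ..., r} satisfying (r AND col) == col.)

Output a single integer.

r36=100100 pc2: +4 =4
r37=100101 pc3: +8 =12
r38=100110 pc3: +8 =20
r39=100111 pc4: +16 =36
r40=101000 pc2: +4 =40
r41=101001 pc3: +8 =48
r42=101010 pc3: +8 =56
r43=101011 pc4: +16 =72
r44=101100 pc3: +8 =80
r45=101101 pc4: +16 =96
r46=101110 pc4: +16 =112
r47=101111 pc5: +32 =144
r48=110000 pc2: +4 =148
r49=110001 pc3: +8 =156
r50=110010 pc3: +8 =164
r51=110011 pc4: +16 =180
r52=110100 pc3: +8 =188
r53=110101 pc4: +16 =204
r54=110110 pc4: +16 =220
r55=110111 pc5: +32 =252
r56=111000 pc3: +8 =260
r57=111001 pc4: +16 =276
r58=111010 pc4: +16 =292
r59=111011 pc5: +32 =324
r60=111100 pc4: +16 =340
r61=111101 pc5: +32 =372
r62=111110 pc5: +32 =404
r63=111111 pc6: +64 =468
r64=1000000 pc1: +2 =470
r65=1000001 pc2: +4 =474
r66=1000010 pc2: +4 =478
r67=1000011 pc3: +8 =486
r68=1000100 pc2: +4 =490
r69=1000101 pc3: +8 =498
r70=1000110 pc3: +8 =506
r71=1000111 pc4: +16 =522
r72=1001000 pc2: +4 =526
r73=1001001 pc3: +8 =534
r74=1001010 pc3: +8 =542
r75=1001011 pc4: +16 =558
r76=1001100 pc3: +8 =566
r77=1001101 pc4: +16 =582
r78=1001110 pc4: +16 =598
r79=1001111 pc5: +32 =630
r80=1010000 pc2: +4 =634
r81=1010001 pc3: +8 =642
r82=1010010 pc3: +8 =650
r83=1010011 pc4: +16 =666
r84=1010100 pc3: +8 =674
r85=1010101 pc4: +16 =690
r86=1010110 pc4: +16 =706
r87=1010111 pc5: +32 =738
r88=1011000 pc3: +8 =746
r89=1011001 pc4: +16 =762
r90=1011010 pc4: +16 =778
r91=1011011 pc5: +32 =810
r92=1011100 pc4: +16 =826
r93=1011101 pc5: +32 =858
r94=1011110 pc5: +32 =890
r95=1011111 pc6: +64 =954
r96=1100000 pc2: +4 =958
r97=1100001 pc3: +8 =966
r98=1100010 pc3: +8 =974
r99=1100011 pc4: +16 =990
r100=1100100 pc3: +8 =998
r101=1100101 pc4: +16 =1014
r102=1100110 pc4: +16 =1030
r103=1100111 pc5: +32 =1062
r104=1101000 pc3: +8 =1070
r105=1101001 pc4: +16 =1086
r106=1101010 pc4: +16 =1102
r107=1101011 pc5: +32 =1134
r108=1101100 pc4: +16 =1150
r109=1101101 pc5: +32 =1182
r110=1101110 pc5: +32 =1214
r111=1101111 pc6: +64 =1278
r112=1110000 pc3: +8 =1286
r113=1110001 pc4: +16 =1302
r114=1110010 pc4: +16 =1318
r115=1110011 pc5: +32 =1350
r116=1110100 pc4: +16 =1366
r117=1110101 pc5: +32 =1398
r118=1110110 pc5: +32 =1430
r119=1110111 pc6: +64 =1494
r120=1111000 pc4: +16 =1510
r121=1111001 pc5: +32 =1542
r122=1111010 pc5: +32 =1574
r123=1111011 pc6: +64 =1638
r124=1111100 pc5: +32 =1670
r125=1111101 pc6: +64 =1734
r126=1111110 pc6: +64 =1798
r127=1111111 pc7: +128 =1926
r128=10000000 pc1: +2 =1928
r129=10000001 pc2: +4 =1932
r130=10000010 pc2: +4 =1936
r131=10000011 pc3: +8 =1944
r132=10000100 pc2: +4 =1948
r133=10000101 pc3: +8 =1956
r134=10000110 pc3: +8 =1964

Answer: 1964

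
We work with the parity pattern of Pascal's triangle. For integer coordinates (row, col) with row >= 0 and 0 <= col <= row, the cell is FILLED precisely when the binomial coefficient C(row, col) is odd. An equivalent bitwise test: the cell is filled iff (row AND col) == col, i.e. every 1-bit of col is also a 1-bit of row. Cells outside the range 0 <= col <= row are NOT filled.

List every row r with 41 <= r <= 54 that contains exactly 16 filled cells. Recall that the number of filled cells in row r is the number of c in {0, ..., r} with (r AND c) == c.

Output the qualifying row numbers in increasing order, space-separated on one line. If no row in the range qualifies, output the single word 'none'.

Row r has 2^popcount(r) filled cells, so we need popcount(r) = log2(16) = 4.
Scan r = 41..54 and keep those with exactly 4 one-bits:
r=41=101001 popcount=3 -> skip
r=42=101010 popcount=3 -> skip
r=43=101011 popcount=4 -> KEEP
r=44=101100 popcount=3 -> skip
r=45=101101 popcount=4 -> KEEP
r=46=101110 popcount=4 -> KEEP
r=47=101111 popcount=5 -> skip
r=48=110000 popcount=2 -> skip
r=49=110001 popcount=3 -> skip
r=50=110010 popcount=3 -> skip
r=51=110011 popcount=4 -> KEEP
r=52=110100 popcount=3 -> skip
r=53=110101 popcount=4 -> KEEP
r=54=110110 popcount=4 -> KEEP
Kept rows: 43 45 46 51 53 54

Answer: 43 45 46 51 53 54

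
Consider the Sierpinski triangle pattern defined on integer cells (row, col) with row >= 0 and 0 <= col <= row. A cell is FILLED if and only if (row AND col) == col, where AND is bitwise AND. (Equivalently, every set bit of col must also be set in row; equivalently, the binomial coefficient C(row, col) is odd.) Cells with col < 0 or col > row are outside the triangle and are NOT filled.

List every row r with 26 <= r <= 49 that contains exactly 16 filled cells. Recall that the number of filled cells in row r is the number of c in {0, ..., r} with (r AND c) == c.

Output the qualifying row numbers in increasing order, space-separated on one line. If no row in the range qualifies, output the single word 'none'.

Answer: 27 29 30 39 43 45 46

Derivation:
Row r has 2^popcount(r) filled cells, so we need popcount(r) = log2(16) = 4.
Scan r = 26..49 and keep those with exactly 4 one-bits:
r=26=11010 popcount=3 -> skip
r=27=11011 popcount=4 -> KEEP
r=28=11100 popcount=3 -> skip
r=29=11101 popcount=4 -> KEEP
r=30=11110 popcount=4 -> KEEP
r=31=11111 popcount=5 -> skip
r=32=100000 popcount=1 -> skip
r=33=100001 popcount=2 -> skip
r=34=100010 popcount=2 -> skip
r=35=100011 popcount=3 -> skip
r=36=100100 popcount=2 -> skip
r=37=100101 popcount=3 -> skip
r=38=100110 popcount=3 -> skip
r=39=100111 popcount=4 -> KEEP
r=40=101000 popcount=2 -> skip
r=41=101001 popcount=3 -> skip
r=42=101010 popcount=3 -> skip
r=43=101011 popcount=4 -> KEEP
r=44=101100 popcount=3 -> skip
r=45=101101 popcount=4 -> KEEP
r=46=101110 popcount=4 -> KEEP
r=47=101111 popcount=5 -> skip
r=48=110000 popcount=2 -> skip
r=49=110001 popcount=3 -> skip
Kept rows: 27 29 30 39 43 45 46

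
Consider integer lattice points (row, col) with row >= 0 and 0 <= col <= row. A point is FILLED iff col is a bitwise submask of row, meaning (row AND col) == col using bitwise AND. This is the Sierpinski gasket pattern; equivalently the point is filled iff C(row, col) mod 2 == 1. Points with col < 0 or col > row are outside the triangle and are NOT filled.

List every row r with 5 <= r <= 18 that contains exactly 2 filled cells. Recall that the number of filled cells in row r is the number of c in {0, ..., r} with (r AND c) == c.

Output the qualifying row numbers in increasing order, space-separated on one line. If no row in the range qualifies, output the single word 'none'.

Answer: 8 16

Derivation:
Row r has 2^popcount(r) filled cells, so we need popcount(r) = log2(2) = 1.
Scan r = 5..18 and keep those with exactly 1 one-bits:
r=5=101 popcount=2 -> skip
r=6=110 popcount=2 -> skip
r=7=111 popcount=3 -> skip
r=8=1000 popcount=1 -> KEEP
r=9=1001 popcount=2 -> skip
r=10=1010 popcount=2 -> skip
r=11=1011 popcount=3 -> skip
r=12=1100 popcount=2 -> skip
r=13=1101 popcount=3 -> skip
r=14=1110 popcount=3 -> skip
r=15=1111 popcount=4 -> skip
r=16=10000 popcount=1 -> KEEP
r=17=10001 popcount=2 -> skip
r=18=10010 popcount=2 -> skip
Kept rows: 8 16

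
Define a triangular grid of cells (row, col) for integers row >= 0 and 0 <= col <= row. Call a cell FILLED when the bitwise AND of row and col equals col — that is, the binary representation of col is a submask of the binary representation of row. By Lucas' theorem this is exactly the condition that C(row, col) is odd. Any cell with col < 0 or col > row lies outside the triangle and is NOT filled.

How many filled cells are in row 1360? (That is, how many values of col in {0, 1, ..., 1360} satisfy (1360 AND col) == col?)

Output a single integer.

1360 in binary = 10101010000
popcount(1360) = number of 1-bits in 10101010000 = 4
A col c satisfies (1360 AND c) == c iff every set bit of c is also set in 1360; each of the 4 set bits of 1360 can independently be on or off in c.
count = 2^4 = 16

Answer: 16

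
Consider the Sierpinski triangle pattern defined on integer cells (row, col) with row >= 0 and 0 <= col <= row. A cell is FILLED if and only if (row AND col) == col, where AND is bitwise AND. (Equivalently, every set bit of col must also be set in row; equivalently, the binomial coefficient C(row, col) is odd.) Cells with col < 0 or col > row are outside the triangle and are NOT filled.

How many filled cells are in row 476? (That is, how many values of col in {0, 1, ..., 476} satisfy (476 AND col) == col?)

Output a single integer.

Answer: 64

Derivation:
476 in binary = 111011100
popcount(476) = number of 1-bits in 111011100 = 6
A col c satisfies (476 AND c) == c iff every set bit of c is also set in 476; each of the 6 set bits of 476 can independently be on or off in c.
count = 2^6 = 64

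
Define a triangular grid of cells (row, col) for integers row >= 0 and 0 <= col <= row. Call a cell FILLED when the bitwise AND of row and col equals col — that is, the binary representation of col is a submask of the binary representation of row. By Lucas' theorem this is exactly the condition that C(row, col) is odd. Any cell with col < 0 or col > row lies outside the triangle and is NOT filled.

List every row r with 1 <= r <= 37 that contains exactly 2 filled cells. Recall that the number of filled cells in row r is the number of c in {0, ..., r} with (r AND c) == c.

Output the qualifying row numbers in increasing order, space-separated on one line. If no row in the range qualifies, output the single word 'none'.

Answer: 1 2 4 8 16 32

Derivation:
Row r has 2^popcount(r) filled cells, so we need popcount(r) = log2(2) = 1.
Scan r = 1..37 and keep those with exactly 1 one-bits:
r=1=1 popcount=1 -> KEEP
r=2=10 popcount=1 -> KEEP
r=3=11 popcount=2 -> skip
r=4=100 popcount=1 -> KEEP
r=5=101 popcount=2 -> skip
r=6=110 popcount=2 -> skip
r=7=111 popcount=3 -> skip
r=8=1000 popcount=1 -> KEEP
r=9=1001 popcount=2 -> skip
r=10=1010 popcount=2 -> skip
r=11=1011 popcount=3 -> skip
r=12=1100 popcount=2 -> skip
r=13=1101 popcount=3 -> skip
r=14=1110 popcount=3 -> skip
r=15=1111 popcount=4 -> skip
r=16=10000 popcount=1 -> KEEP
r=17=10001 popcount=2 -> skip
r=18=10010 popcount=2 -> skip
r=19=10011 popcount=3 -> skip
r=20=10100 popcount=2 -> skip
r=21=10101 popcount=3 -> skip
r=22=10110 popcount=3 -> skip
r=23=10111 popcount=4 -> skip
r=24=11000 popcount=2 -> skip
r=25=11001 popcount=3 -> skip
r=26=11010 popcount=3 -> skip
r=27=11011 popcount=4 -> skip
r=28=11100 popcount=3 -> skip
r=29=11101 popcount=4 -> skip
r=30=11110 popcount=4 -> skip
r=31=11111 popcount=5 -> skip
r=32=100000 popcount=1 -> KEEP
r=33=100001 popcount=2 -> skip
r=34=100010 popcount=2 -> skip
r=35=100011 popcount=3 -> skip
r=36=100100 popcount=2 -> skip
r=37=100101 popcount=3 -> skip
Kept rows: 1 2 4 8 16 32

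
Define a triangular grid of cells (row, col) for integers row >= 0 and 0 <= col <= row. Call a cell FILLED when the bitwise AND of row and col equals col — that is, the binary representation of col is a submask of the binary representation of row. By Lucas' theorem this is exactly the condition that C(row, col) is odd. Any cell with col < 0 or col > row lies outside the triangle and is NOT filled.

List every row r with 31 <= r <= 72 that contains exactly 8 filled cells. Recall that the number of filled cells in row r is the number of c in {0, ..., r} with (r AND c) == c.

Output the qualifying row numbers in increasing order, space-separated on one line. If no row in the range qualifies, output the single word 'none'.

Answer: 35 37 38 41 42 44 49 50 52 56 67 69 70

Derivation:
Row r has 2^popcount(r) filled cells, so we need popcount(r) = log2(8) = 3.
Scan r = 31..72 and keep those with exactly 3 one-bits:
r=31=11111 popcount=5 -> skip
r=32=100000 popcount=1 -> skip
r=33=100001 popcount=2 -> skip
r=34=100010 popcount=2 -> skip
r=35=100011 popcount=3 -> KEEP
r=36=100100 popcount=2 -> skip
r=37=100101 popcount=3 -> KEEP
r=38=100110 popcount=3 -> KEEP
r=39=100111 popcount=4 -> skip
r=40=101000 popcount=2 -> skip
r=41=101001 popcount=3 -> KEEP
r=42=101010 popcount=3 -> KEEP
r=43=101011 popcount=4 -> skip
r=44=101100 popcount=3 -> KEEP
r=45=101101 popcount=4 -> skip
r=46=101110 popcount=4 -> skip
r=47=101111 popcount=5 -> skip
r=48=110000 popcount=2 -> skip
r=49=110001 popcount=3 -> KEEP
r=50=110010 popcount=3 -> KEEP
r=51=110011 popcount=4 -> skip
r=52=110100 popcount=3 -> KEEP
r=53=110101 popcount=4 -> skip
r=54=110110 popcount=4 -> skip
r=55=110111 popcount=5 -> skip
r=56=111000 popcount=3 -> KEEP
r=57=111001 popcount=4 -> skip
r=58=111010 popcount=4 -> skip
r=59=111011 popcount=5 -> skip
r=60=111100 popcount=4 -> skip
r=61=111101 popcount=5 -> skip
r=62=111110 popcount=5 -> skip
r=63=111111 popcount=6 -> skip
r=64=1000000 popcount=1 -> skip
r=65=1000001 popcount=2 -> skip
r=66=1000010 popcount=2 -> skip
r=67=1000011 popcount=3 -> KEEP
r=68=1000100 popcount=2 -> skip
r=69=1000101 popcount=3 -> KEEP
r=70=1000110 popcount=3 -> KEEP
r=71=1000111 popcount=4 -> skip
r=72=1001000 popcount=2 -> skip
Kept rows: 35 37 38 41 42 44 49 50 52 56 67 69 70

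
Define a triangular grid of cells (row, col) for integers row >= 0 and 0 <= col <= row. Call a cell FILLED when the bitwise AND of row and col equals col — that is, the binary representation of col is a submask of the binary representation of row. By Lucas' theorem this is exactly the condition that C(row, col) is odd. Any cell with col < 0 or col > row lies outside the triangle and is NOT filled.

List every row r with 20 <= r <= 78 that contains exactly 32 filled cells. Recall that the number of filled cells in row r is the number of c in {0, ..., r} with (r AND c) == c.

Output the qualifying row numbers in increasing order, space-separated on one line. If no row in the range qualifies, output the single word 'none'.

Answer: 31 47 55 59 61 62

Derivation:
Row r has 2^popcount(r) filled cells, so we need popcount(r) = log2(32) = 5.
Scan r = 20..78 and keep those with exactly 5 one-bits:
r=20=10100 popcount=2 -> skip
r=21=10101 popcount=3 -> skip
r=22=10110 popcount=3 -> skip
r=23=10111 popcount=4 -> skip
r=24=11000 popcount=2 -> skip
r=25=11001 popcount=3 -> skip
r=26=11010 popcount=3 -> skip
r=27=11011 popcount=4 -> skip
r=28=11100 popcount=3 -> skip
r=29=11101 popcount=4 -> skip
r=30=11110 popcount=4 -> skip
r=31=11111 popcount=5 -> KEEP
r=32=100000 popcount=1 -> skip
r=33=100001 popcount=2 -> skip
r=34=100010 popcount=2 -> skip
r=35=100011 popcount=3 -> skip
r=36=100100 popcount=2 -> skip
r=37=100101 popcount=3 -> skip
r=38=100110 popcount=3 -> skip
r=39=100111 popcount=4 -> skip
r=40=101000 popcount=2 -> skip
r=41=101001 popcount=3 -> skip
r=42=101010 popcount=3 -> skip
r=43=101011 popcount=4 -> skip
r=44=101100 popcount=3 -> skip
r=45=101101 popcount=4 -> skip
r=46=101110 popcount=4 -> skip
r=47=101111 popcount=5 -> KEEP
r=48=110000 popcount=2 -> skip
r=49=110001 popcount=3 -> skip
r=50=110010 popcount=3 -> skip
r=51=110011 popcount=4 -> skip
r=52=110100 popcount=3 -> skip
r=53=110101 popcount=4 -> skip
r=54=110110 popcount=4 -> skip
r=55=110111 popcount=5 -> KEEP
r=56=111000 popcount=3 -> skip
r=57=111001 popcount=4 -> skip
r=58=111010 popcount=4 -> skip
r=59=111011 popcount=5 -> KEEP
r=60=111100 popcount=4 -> skip
r=61=111101 popcount=5 -> KEEP
r=62=111110 popcount=5 -> KEEP
r=63=111111 popcount=6 -> skip
r=64=1000000 popcount=1 -> skip
r=65=1000001 popcount=2 -> skip
r=66=1000010 popcount=2 -> skip
r=67=1000011 popcount=3 -> skip
r=68=1000100 popcount=2 -> skip
r=69=1000101 popcount=3 -> skip
r=70=1000110 popcount=3 -> skip
r=71=1000111 popcount=4 -> skip
r=72=1001000 popcount=2 -> skip
r=73=1001001 popcount=3 -> skip
r=74=1001010 popcount=3 -> skip
r=75=1001011 popcount=4 -> skip
r=76=1001100 popcount=3 -> skip
r=77=1001101 popcount=4 -> skip
r=78=1001110 popcount=4 -> skip
Kept rows: 31 47 55 59 61 62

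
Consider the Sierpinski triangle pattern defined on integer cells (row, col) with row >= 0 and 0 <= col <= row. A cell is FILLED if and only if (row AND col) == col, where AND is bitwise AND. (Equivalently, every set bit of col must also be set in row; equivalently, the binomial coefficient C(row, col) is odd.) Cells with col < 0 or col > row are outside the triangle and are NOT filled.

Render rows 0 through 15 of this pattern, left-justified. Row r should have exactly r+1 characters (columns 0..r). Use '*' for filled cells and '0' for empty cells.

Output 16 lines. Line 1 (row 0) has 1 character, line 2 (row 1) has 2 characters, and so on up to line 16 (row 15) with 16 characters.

Answer: *
**
*0*
****
*000*
**00**
*0*0*0*
********
*0000000*
**000000**
*0*00000*0*
****0000****
*000*000*000*
**00**00**00**
*0*0*0*0*0*0*0*
****************

Derivation:
r0=0: *
r1=1: **
r2=10: *0*
r3=11: ****
r4=100: *000*
r5=101: **00**
r6=110: *0*0*0*
r7=111: ********
r8=1000: *0000000*
r9=1001: **000000**
r10=1010: *0*00000*0*
r11=1011: ****0000****
r12=1100: *000*000*000*
r13=1101: **00**00**00**
r14=1110: *0*0*0*0*0*0*0*
r15=1111: ****************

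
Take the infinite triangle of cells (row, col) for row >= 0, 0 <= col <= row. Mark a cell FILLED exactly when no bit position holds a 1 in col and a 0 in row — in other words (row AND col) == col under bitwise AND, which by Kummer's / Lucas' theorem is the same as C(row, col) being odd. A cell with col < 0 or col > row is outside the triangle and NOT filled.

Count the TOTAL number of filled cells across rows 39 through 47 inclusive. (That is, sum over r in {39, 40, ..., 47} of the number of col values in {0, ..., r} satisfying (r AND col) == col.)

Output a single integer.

r39=100111 pc4: +16 =16
r40=101000 pc2: +4 =20
r41=101001 pc3: +8 =28
r42=101010 pc3: +8 =36
r43=101011 pc4: +16 =52
r44=101100 pc3: +8 =60
r45=101101 pc4: +16 =76
r46=101110 pc4: +16 =92
r47=101111 pc5: +32 =124

Answer: 124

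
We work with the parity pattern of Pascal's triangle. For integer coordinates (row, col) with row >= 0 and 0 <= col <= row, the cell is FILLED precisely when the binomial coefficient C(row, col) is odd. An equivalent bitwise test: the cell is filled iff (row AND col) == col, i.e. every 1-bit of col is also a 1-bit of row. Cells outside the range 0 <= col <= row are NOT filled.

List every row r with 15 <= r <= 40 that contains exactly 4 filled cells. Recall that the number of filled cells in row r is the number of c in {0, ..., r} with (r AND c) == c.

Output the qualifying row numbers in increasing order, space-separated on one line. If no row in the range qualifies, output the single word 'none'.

Row r has 2^popcount(r) filled cells, so we need popcount(r) = log2(4) = 2.
Scan r = 15..40 and keep those with exactly 2 one-bits:
r=15=1111 popcount=4 -> skip
r=16=10000 popcount=1 -> skip
r=17=10001 popcount=2 -> KEEP
r=18=10010 popcount=2 -> KEEP
r=19=10011 popcount=3 -> skip
r=20=10100 popcount=2 -> KEEP
r=21=10101 popcount=3 -> skip
r=22=10110 popcount=3 -> skip
r=23=10111 popcount=4 -> skip
r=24=11000 popcount=2 -> KEEP
r=25=11001 popcount=3 -> skip
r=26=11010 popcount=3 -> skip
r=27=11011 popcount=4 -> skip
r=28=11100 popcount=3 -> skip
r=29=11101 popcount=4 -> skip
r=30=11110 popcount=4 -> skip
r=31=11111 popcount=5 -> skip
r=32=100000 popcount=1 -> skip
r=33=100001 popcount=2 -> KEEP
r=34=100010 popcount=2 -> KEEP
r=35=100011 popcount=3 -> skip
r=36=100100 popcount=2 -> KEEP
r=37=100101 popcount=3 -> skip
r=38=100110 popcount=3 -> skip
r=39=100111 popcount=4 -> skip
r=40=101000 popcount=2 -> KEEP
Kept rows: 17 18 20 24 33 34 36 40

Answer: 17 18 20 24 33 34 36 40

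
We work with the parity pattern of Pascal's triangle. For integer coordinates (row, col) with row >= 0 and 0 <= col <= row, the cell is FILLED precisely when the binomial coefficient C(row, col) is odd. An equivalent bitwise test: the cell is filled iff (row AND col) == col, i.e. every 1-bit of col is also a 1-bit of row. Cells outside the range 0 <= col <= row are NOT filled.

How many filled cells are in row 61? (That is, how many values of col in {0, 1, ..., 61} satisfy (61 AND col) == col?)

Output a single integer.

61 in binary = 111101
popcount(61) = number of 1-bits in 111101 = 5
A col c satisfies (61 AND c) == c iff every set bit of c is also set in 61; each of the 5 set bits of 61 can independently be on or off in c.
count = 2^5 = 32

Answer: 32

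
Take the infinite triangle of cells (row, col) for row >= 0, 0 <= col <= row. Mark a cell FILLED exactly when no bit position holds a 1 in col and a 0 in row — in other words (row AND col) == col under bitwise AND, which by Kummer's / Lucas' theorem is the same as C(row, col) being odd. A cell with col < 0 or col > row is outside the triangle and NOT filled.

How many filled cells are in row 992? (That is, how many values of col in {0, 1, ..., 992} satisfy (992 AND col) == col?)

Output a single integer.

992 in binary = 1111100000
popcount(992) = number of 1-bits in 1111100000 = 5
A col c satisfies (992 AND c) == c iff every set bit of c is also set in 992; each of the 5 set bits of 992 can independently be on or off in c.
count = 2^5 = 32

Answer: 32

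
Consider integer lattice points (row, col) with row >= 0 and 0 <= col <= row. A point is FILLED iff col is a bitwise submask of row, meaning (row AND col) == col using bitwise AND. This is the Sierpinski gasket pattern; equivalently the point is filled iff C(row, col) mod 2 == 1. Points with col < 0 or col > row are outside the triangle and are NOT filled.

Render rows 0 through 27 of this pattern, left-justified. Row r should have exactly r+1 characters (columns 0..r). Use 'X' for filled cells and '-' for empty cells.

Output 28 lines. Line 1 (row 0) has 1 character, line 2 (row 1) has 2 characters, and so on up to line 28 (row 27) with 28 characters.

r0=0: X
r1=1: XX
r2=10: X-X
r3=11: XXXX
r4=100: X---X
r5=101: XX--XX
r6=110: X-X-X-X
r7=111: XXXXXXXX
r8=1000: X-------X
r9=1001: XX------XX
r10=1010: X-X-----X-X
r11=1011: XXXX----XXXX
r12=1100: X---X---X---X
r13=1101: XX--XX--XX--XX
r14=1110: X-X-X-X-X-X-X-X
r15=1111: XXXXXXXXXXXXXXXX
r16=10000: X---------------X
r17=10001: XX--------------XX
r18=10010: X-X-------------X-X
r19=10011: XXXX------------XXXX
r20=10100: X---X-----------X---X
r21=10101: XX--XX----------XX--XX
r22=10110: X-X-X-X---------X-X-X-X
r23=10111: XXXXXXXX--------XXXXXXXX
r24=11000: X-------X-------X-------X
r25=11001: XX------XX------XX------XX
r26=11010: X-X-----X-X-----X-X-----X-X
r27=11011: XXXX----XXXX----XXXX----XXXX

Answer: X
XX
X-X
XXXX
X---X
XX--XX
X-X-X-X
XXXXXXXX
X-------X
XX------XX
X-X-----X-X
XXXX----XXXX
X---X---X---X
XX--XX--XX--XX
X-X-X-X-X-X-X-X
XXXXXXXXXXXXXXXX
X---------------X
XX--------------XX
X-X-------------X-X
XXXX------------XXXX
X---X-----------X---X
XX--XX----------XX--XX
X-X-X-X---------X-X-X-X
XXXXXXXX--------XXXXXXXX
X-------X-------X-------X
XX------XX------XX------XX
X-X-----X-X-----X-X-----X-X
XXXX----XXXX----XXXX----XXXX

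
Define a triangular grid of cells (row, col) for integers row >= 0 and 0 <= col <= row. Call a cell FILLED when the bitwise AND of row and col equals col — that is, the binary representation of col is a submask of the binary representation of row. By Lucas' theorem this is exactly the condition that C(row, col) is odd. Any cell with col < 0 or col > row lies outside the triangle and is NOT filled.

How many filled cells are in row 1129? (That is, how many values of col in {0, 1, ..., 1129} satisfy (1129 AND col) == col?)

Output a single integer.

Answer: 32

Derivation:
1129 in binary = 10001101001
popcount(1129) = number of 1-bits in 10001101001 = 5
A col c satisfies (1129 AND c) == c iff every set bit of c is also set in 1129; each of the 5 set bits of 1129 can independently be on or off in c.
count = 2^5 = 32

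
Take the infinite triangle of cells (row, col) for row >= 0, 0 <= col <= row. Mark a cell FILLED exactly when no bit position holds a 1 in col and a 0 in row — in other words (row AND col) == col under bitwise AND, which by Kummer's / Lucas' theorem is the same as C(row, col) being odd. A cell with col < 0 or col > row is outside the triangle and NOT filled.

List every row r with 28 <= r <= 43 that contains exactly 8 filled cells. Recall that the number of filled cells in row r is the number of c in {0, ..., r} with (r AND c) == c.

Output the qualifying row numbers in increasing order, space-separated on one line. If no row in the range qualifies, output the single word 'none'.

Answer: 28 35 37 38 41 42

Derivation:
Row r has 2^popcount(r) filled cells, so we need popcount(r) = log2(8) = 3.
Scan r = 28..43 and keep those with exactly 3 one-bits:
r=28=11100 popcount=3 -> KEEP
r=29=11101 popcount=4 -> skip
r=30=11110 popcount=4 -> skip
r=31=11111 popcount=5 -> skip
r=32=100000 popcount=1 -> skip
r=33=100001 popcount=2 -> skip
r=34=100010 popcount=2 -> skip
r=35=100011 popcount=3 -> KEEP
r=36=100100 popcount=2 -> skip
r=37=100101 popcount=3 -> KEEP
r=38=100110 popcount=3 -> KEEP
r=39=100111 popcount=4 -> skip
r=40=101000 popcount=2 -> skip
r=41=101001 popcount=3 -> KEEP
r=42=101010 popcount=3 -> KEEP
r=43=101011 popcount=4 -> skip
Kept rows: 28 35 37 38 41 42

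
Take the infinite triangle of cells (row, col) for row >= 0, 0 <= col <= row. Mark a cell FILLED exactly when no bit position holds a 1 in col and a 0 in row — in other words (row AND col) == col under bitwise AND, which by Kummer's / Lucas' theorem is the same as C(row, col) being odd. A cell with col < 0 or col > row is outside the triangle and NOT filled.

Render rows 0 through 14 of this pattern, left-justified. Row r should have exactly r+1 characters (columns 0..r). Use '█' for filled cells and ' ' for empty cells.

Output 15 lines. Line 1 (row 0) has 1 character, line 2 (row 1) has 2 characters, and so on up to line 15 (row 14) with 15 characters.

Answer: █
██
█ █
████
█   █
██  ██
█ █ █ █
████████
█       █
██      ██
█ █     █ █
████    ████
█   █   █   █
██  ██  ██  ██
█ █ █ █ █ █ █ █

Derivation:
r0=0: █
r1=1: ██
r2=10: █ █
r3=11: ████
r4=100: █   █
r5=101: ██  ██
r6=110: █ █ █ █
r7=111: ████████
r8=1000: █       █
r9=1001: ██      ██
r10=1010: █ █     █ █
r11=1011: ████    ████
r12=1100: █   █   █   █
r13=1101: ██  ██  ██  ██
r14=1110: █ █ █ █ █ █ █ █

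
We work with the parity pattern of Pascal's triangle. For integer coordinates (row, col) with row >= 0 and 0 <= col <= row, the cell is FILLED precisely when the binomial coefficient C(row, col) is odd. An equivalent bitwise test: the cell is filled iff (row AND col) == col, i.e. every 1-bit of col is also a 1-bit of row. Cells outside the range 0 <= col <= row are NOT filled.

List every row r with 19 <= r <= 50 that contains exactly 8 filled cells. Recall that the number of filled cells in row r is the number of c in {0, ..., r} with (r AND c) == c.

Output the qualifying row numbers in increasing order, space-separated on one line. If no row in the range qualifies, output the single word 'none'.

Row r has 2^popcount(r) filled cells, so we need popcount(r) = log2(8) = 3.
Scan r = 19..50 and keep those with exactly 3 one-bits:
r=19=10011 popcount=3 -> KEEP
r=20=10100 popcount=2 -> skip
r=21=10101 popcount=3 -> KEEP
r=22=10110 popcount=3 -> KEEP
r=23=10111 popcount=4 -> skip
r=24=11000 popcount=2 -> skip
r=25=11001 popcount=3 -> KEEP
r=26=11010 popcount=3 -> KEEP
r=27=11011 popcount=4 -> skip
r=28=11100 popcount=3 -> KEEP
r=29=11101 popcount=4 -> skip
r=30=11110 popcount=4 -> skip
r=31=11111 popcount=5 -> skip
r=32=100000 popcount=1 -> skip
r=33=100001 popcount=2 -> skip
r=34=100010 popcount=2 -> skip
r=35=100011 popcount=3 -> KEEP
r=36=100100 popcount=2 -> skip
r=37=100101 popcount=3 -> KEEP
r=38=100110 popcount=3 -> KEEP
r=39=100111 popcount=4 -> skip
r=40=101000 popcount=2 -> skip
r=41=101001 popcount=3 -> KEEP
r=42=101010 popcount=3 -> KEEP
r=43=101011 popcount=4 -> skip
r=44=101100 popcount=3 -> KEEP
r=45=101101 popcount=4 -> skip
r=46=101110 popcount=4 -> skip
r=47=101111 popcount=5 -> skip
r=48=110000 popcount=2 -> skip
r=49=110001 popcount=3 -> KEEP
r=50=110010 popcount=3 -> KEEP
Kept rows: 19 21 22 25 26 28 35 37 38 41 42 44 49 50

Answer: 19 21 22 25 26 28 35 37 38 41 42 44 49 50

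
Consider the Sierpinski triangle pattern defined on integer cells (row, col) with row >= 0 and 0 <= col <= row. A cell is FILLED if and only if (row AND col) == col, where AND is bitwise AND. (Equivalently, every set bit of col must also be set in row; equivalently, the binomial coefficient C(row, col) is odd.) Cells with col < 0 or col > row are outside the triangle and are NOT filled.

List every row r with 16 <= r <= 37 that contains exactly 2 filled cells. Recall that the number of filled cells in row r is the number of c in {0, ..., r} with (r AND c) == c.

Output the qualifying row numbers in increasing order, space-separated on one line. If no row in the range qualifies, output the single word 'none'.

Answer: 16 32

Derivation:
Row r has 2^popcount(r) filled cells, so we need popcount(r) = log2(2) = 1.
Scan r = 16..37 and keep those with exactly 1 one-bits:
r=16=10000 popcount=1 -> KEEP
r=17=10001 popcount=2 -> skip
r=18=10010 popcount=2 -> skip
r=19=10011 popcount=3 -> skip
r=20=10100 popcount=2 -> skip
r=21=10101 popcount=3 -> skip
r=22=10110 popcount=3 -> skip
r=23=10111 popcount=4 -> skip
r=24=11000 popcount=2 -> skip
r=25=11001 popcount=3 -> skip
r=26=11010 popcount=3 -> skip
r=27=11011 popcount=4 -> skip
r=28=11100 popcount=3 -> skip
r=29=11101 popcount=4 -> skip
r=30=11110 popcount=4 -> skip
r=31=11111 popcount=5 -> skip
r=32=100000 popcount=1 -> KEEP
r=33=100001 popcount=2 -> skip
r=34=100010 popcount=2 -> skip
r=35=100011 popcount=3 -> skip
r=36=100100 popcount=2 -> skip
r=37=100101 popcount=3 -> skip
Kept rows: 16 32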